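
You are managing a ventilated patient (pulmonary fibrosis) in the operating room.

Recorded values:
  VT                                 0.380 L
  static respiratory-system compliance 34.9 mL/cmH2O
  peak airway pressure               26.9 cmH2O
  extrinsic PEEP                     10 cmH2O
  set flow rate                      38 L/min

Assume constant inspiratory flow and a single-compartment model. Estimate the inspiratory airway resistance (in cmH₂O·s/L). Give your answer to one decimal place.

9.5

Flow: 38 L/min ÷ 60 = 0.6333 L/s.
Equation of motion (constant flow): PIP = Vt/C + R·V̇ + PEEP.
R·V̇ = PIP − Vt/C − PEEP = 26.9 − 380/34.9 − 10 = 26.9 − 10.888 − 10 = 6.012 cmH2O.
R = 6.012 / 0.6333 = 9.493 cmH2O·s/L.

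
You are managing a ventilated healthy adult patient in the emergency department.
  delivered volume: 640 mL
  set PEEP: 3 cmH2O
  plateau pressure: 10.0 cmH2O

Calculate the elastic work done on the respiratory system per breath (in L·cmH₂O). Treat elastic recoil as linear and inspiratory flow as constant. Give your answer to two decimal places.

2.24

Elastic work ≈ ½ × (Pplat − PEEP) × Vt = 0.5 × (10.0 − 3) × 0.640 L = 0.5 × 7.0 × 0.640 = 2.24 L·cmH2O.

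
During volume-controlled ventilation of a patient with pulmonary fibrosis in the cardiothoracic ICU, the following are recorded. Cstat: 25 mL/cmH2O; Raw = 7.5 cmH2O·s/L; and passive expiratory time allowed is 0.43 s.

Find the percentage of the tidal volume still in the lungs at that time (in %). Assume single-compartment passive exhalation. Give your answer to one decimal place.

10.1

τ = R × C = 7.5 × 25 mL/cmH2O = 7.5 × 0.025 L/cmH2O = 0.1875 s.
Passive exhalation: V(t)/V₀ = e^(−t/τ) = e^(−0.43/0.1875) = 0.1009.
Fraction remaining = 0.1009 → 10.09%.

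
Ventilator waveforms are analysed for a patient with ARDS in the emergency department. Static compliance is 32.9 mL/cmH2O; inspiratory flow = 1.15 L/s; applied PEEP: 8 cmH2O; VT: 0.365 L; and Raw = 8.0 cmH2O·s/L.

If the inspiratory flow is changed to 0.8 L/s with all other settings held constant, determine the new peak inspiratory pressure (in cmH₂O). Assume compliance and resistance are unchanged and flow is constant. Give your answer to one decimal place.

PIP = Vt/C + R·V̇ + PEEP (constant-flow equation of motion).
Only the resistive term changes: ΔPIP = R × ΔV̇ = 8.0 × (0.8 − 1.15) = 8.0 × -0.35 = -2.8 cmH2O.
Original PIP = 365/32.9 + 8.0×1.15 + 8 = 28.294 cmH2O; new PIP = 28.294 + (-2.8) = 25.494 cmH2O.

25.5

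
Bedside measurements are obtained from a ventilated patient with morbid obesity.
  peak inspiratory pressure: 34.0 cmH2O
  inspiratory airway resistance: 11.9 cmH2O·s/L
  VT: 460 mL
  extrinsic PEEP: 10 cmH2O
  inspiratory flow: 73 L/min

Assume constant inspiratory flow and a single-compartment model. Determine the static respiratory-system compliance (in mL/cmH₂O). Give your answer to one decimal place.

48.3

Flow: 73 L/min ÷ 60 = 1.2167 L/s.
Equation of motion (constant flow): PIP = Vt/C + R·V̇ + PEEP.
Vt/C = PIP − R·V̇ − PEEP = 34.0 − 11.9×1.2167 − 10 = 34.0 − 14.479 − 10 = 9.521 cmH2O.
C = Vt / 9.521 = 460 / 9.521 = 48.314 mL/cmH2O.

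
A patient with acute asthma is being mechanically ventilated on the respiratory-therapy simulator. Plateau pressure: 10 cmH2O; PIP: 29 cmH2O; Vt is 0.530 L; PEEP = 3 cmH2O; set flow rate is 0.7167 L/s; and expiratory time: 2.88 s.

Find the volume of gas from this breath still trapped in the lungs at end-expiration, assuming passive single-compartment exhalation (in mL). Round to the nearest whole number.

126

R = (PIP − Pplat)/V̇ = (29 − 10) / 0.7167 = 19.0/0.7167 = 26.51 cmH2O·s/L.
C = Vt/(Pplat − PEEP) = 530.0 / (10 − 3) = 530.0/7.0 = 75.714 mL/cmH2O.
τ = R × C = 26.51 × 0.07571 L/cmH2O = 2.007 s.
Fraction remaining = e^(−Te/τ) = e^(−2.88/2.007) = 0.2381.
Trapped volume = 530.0 × 0.2381 = 126.19 mL.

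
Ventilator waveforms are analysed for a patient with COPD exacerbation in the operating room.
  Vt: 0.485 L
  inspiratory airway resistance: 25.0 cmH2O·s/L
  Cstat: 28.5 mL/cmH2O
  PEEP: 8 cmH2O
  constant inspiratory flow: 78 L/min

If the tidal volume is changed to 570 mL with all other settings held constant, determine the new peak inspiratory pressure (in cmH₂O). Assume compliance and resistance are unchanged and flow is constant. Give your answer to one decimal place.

60.5

Flow: 78 L/min ÷ 60 = 1.3 L/s.
PIP = Vt/C + R·V̇ + PEEP (constant-flow equation of motion).
Only the elastic term changes: ΔPIP = ΔVt / C = (570 − 485) / 28.5 = 2.982 cmH2O.
Original PIP = 485/28.5 + 25.0×1.3 + 8 = 57.518 cmH2O; new PIP = 57.518 + (2.982) = 60.5 cmH2O.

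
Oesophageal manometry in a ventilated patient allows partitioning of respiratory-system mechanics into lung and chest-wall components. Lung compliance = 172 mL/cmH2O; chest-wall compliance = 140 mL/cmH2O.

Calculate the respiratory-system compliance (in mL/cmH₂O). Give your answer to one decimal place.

77.2

Lung and chest wall are elastances in series: 1/Crs = 1/CL + 1/Ccw.
1/Crs = 1/172 + 1/140 = 0.01296.
Crs = 77.16 mL/cmH2O.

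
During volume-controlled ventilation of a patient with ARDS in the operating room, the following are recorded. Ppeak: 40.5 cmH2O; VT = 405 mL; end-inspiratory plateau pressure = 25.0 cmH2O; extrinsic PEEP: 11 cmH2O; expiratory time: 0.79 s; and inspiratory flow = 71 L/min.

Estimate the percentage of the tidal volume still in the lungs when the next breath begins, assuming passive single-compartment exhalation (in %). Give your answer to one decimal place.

Flow: 71 L/min ÷ 60 = 1.1833 L/s.
R = (PIP − Pplat)/V̇ = (40.5 − 25.0) / 1.1833 = 15.5/1.1833 = 13.099 cmH2O·s/L.
C = Vt/(Pplat − PEEP) = 405.0 / (25.0 − 11) = 405.0/14.0 = 28.929 mL/cmH2O.
τ = R × C = 13.099 × 0.02893 L/cmH2O = 0.379 s.
Fraction remaining at end-expiration = e^(−Te/τ) = e^(−0.79/0.379) = 0.1244 → 12.44%.

12.4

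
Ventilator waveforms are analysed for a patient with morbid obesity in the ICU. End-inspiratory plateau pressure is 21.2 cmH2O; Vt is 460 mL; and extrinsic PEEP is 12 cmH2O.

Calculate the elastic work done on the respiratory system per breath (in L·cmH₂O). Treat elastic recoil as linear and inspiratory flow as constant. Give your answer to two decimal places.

2.12

Elastic work ≈ ½ × (Pplat − PEEP) × Vt = 0.5 × (21.2 − 12) × 0.460 L = 0.5 × 9.2 × 0.460 = 2.116 L·cmH2O.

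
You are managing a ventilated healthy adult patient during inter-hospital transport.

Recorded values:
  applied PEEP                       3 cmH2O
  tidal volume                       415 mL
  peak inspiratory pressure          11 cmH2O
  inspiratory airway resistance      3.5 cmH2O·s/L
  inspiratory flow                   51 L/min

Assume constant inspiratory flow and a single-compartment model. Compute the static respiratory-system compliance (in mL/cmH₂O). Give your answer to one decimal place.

82.6

Flow: 51 L/min ÷ 60 = 0.85 L/s.
Equation of motion (constant flow): PIP = Vt/C + R·V̇ + PEEP.
Vt/C = PIP − R·V̇ − PEEP = 11 − 3.5×0.85 − 3 = 11 − 2.975 − 3 = 5.025 cmH2O.
C = Vt / 5.025 = 415 / 5.025 = 82.587 mL/cmH2O.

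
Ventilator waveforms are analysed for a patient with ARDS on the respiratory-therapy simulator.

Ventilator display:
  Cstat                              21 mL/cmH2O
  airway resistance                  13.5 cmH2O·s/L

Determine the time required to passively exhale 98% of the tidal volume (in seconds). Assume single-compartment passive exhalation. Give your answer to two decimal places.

1.11

τ = R × C = 13.5 × 21 mL/cmH2O = 13.5 × 0.021 L/cmH2O = 0.2835 s.
Exhaled fraction f = 1 − e^(−t/τ) → t = −τ·ln(1 − f) = −0.2835·ln(0.02) = 1.109 s.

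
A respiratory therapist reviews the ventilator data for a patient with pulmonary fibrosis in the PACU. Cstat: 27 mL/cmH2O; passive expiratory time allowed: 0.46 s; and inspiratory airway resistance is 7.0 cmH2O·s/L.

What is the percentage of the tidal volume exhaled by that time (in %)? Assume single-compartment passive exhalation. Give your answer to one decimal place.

91.2

τ = R × C = 7.0 × 27 mL/cmH2O = 7.0 × 0.027 L/cmH2O = 0.189 s.
Passive exhalation: V(t)/V₀ = e^(−t/τ) = e^(−0.46/0.189) = 0.0877.
Fraction exhaled = 1 − 0.0877 = 0.9123 → 91.23%.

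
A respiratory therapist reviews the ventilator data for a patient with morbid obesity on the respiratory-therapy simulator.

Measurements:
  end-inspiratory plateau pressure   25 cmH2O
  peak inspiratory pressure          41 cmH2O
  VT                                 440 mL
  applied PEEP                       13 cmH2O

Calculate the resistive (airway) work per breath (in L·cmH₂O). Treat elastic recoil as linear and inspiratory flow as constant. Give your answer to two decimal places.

7.04

With constant inspiratory flow the resistive pressure is constant at PIP − Pplat = 41 − 25 = 16.0 cmH2O, so resistive work = 16.0 × 0.440 = 7.04 L·cmH2O.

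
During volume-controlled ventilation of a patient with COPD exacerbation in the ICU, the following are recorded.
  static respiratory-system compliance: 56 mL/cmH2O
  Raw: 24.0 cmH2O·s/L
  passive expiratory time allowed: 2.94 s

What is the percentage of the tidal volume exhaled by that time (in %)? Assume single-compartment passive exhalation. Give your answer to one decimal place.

τ = R × C = 24.0 × 56 mL/cmH2O = 24.0 × 0.056 L/cmH2O = 1.344 s.
Passive exhalation: V(t)/V₀ = e^(−t/τ) = e^(−2.94/1.344) = 0.1122.
Fraction exhaled = 1 − 0.1122 = 0.8878 → 88.78%.

88.8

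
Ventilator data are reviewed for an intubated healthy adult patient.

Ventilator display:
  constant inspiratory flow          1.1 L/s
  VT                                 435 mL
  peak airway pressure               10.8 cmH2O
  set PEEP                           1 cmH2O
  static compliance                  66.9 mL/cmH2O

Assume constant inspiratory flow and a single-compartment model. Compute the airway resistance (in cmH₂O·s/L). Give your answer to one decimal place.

Equation of motion (constant flow): PIP = Vt/C + R·V̇ + PEEP.
R·V̇ = PIP − Vt/C − PEEP = 10.8 − 435/66.9 − 1 = 10.8 − 6.502 − 1 = 3.298 cmH2O.
R = 3.298 / 1.1 = 2.998 cmH2O·s/L.

3.0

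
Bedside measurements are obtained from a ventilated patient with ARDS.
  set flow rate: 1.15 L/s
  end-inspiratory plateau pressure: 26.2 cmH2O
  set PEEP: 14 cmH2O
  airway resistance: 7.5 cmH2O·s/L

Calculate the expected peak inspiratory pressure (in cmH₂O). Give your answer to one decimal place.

PIP = Pplat + Raw × flow = 26.2 + 7.5 × 1.15 = 26.2 + 8.625 = 34.825 cmH2O.

34.8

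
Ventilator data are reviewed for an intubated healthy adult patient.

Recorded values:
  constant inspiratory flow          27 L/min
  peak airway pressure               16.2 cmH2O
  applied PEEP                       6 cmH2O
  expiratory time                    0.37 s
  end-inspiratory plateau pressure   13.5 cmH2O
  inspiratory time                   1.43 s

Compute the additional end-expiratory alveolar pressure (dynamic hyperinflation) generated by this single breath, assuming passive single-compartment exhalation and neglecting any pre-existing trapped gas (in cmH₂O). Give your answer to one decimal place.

Flow: 27 L/min ÷ 60 = 0.45 L/s.
Vt = flow × Ti = 0.45 L/s × 1.43 s × 1000 mL/L = 643.5 mL.
R = (PIP − Pplat)/V̇ = (16.2 − 13.5) / 0.45 = 2.7/0.45 = 6.0 cmH2O·s/L.
C = Vt/(Pplat − PEEP) = 643.5 / (13.5 − 6) = 643.5/7.5 = 85.8 mL/cmH2O.
τ = R × C = 6.0 × 0.0858 L/cmH2O = 0.5148 s.
Fraction remaining = e^(−Te/τ) = e^(−0.37/0.5148) = 0.4874; trapped volume = 643.5 × 0.4874 = 313.64 mL.
Additional alveolar pressure from trapping ≈ V_trapped / C = 313.64 / 85.8 = 3.655 cmH2O.

3.7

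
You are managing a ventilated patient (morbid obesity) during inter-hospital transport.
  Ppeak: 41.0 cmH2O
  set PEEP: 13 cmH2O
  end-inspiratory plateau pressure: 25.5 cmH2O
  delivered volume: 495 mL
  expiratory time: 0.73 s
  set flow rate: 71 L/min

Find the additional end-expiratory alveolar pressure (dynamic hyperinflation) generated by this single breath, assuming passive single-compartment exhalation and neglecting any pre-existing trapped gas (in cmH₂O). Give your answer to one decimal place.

3.1

Flow: 71 L/min ÷ 60 = 1.1833 L/s.
R = (PIP − Pplat)/V̇ = (41.0 − 25.5) / 1.1833 = 15.5/1.1833 = 13.099 cmH2O·s/L.
C = Vt/(Pplat − PEEP) = 495.0 / (25.5 − 13) = 495.0/12.5 = 39.6 mL/cmH2O.
τ = R × C = 13.099 × 0.0396 L/cmH2O = 0.5187 s.
Fraction remaining = e^(−Te/τ) = e^(−0.73/0.5187) = 0.2448; trapped volume = 495.0 × 0.2448 = 121.18 mL.
Additional alveolar pressure from trapping ≈ V_trapped / C = 121.18 / 39.6 = 3.06 cmH2O.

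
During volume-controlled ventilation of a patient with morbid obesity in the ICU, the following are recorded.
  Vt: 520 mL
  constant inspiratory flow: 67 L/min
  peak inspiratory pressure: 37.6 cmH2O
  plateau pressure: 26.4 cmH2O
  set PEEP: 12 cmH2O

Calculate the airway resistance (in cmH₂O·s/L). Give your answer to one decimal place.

Flow: 67 L/min ÷ 60 = 1.1167 L/s.
Raw = (PIP − Pplat) / flow = (37.6 − 26.4) / 1.1167 = 11.2 / 1.1167 = 10.03 cmH2O·s/L.

10.0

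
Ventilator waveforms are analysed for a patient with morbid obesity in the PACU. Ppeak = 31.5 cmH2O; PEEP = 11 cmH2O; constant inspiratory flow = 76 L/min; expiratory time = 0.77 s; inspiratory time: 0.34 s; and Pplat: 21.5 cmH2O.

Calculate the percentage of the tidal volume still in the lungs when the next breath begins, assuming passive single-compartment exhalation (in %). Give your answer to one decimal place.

9.3

Flow: 76 L/min ÷ 60 = 1.2667 L/s.
Vt = flow × Ti = 1.2667 L/s × 0.34 s × 1000 mL/L = 430.68 mL.
R = (PIP − Pplat)/V̇ = (31.5 − 21.5) / 1.2667 = 10.0/1.2667 = 7.895 cmH2O·s/L.
C = Vt/(Pplat − PEEP) = 430.68 / (21.5 − 11) = 430.68/10.5 = 41.017 mL/cmH2O.
τ = R × C = 7.895 × 0.04102 L/cmH2O = 0.3239 s.
Fraction remaining at end-expiration = e^(−Te/τ) = e^(−0.77/0.3239) = 0.0928 → 9.28%.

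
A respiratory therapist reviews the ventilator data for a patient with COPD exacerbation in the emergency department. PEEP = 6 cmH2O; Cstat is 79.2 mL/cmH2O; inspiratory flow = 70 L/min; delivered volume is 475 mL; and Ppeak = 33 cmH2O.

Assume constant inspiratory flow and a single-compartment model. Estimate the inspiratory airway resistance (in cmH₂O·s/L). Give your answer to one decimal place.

18.0

Flow: 70 L/min ÷ 60 = 1.1667 L/s.
Equation of motion (constant flow): PIP = Vt/C + R·V̇ + PEEP.
R·V̇ = PIP − Vt/C − PEEP = 33 − 475/79.2 − 6 = 33 − 5.997 − 6 = 21.003 cmH2O.
R = 21.003 / 1.1667 = 18.002 cmH2O·s/L.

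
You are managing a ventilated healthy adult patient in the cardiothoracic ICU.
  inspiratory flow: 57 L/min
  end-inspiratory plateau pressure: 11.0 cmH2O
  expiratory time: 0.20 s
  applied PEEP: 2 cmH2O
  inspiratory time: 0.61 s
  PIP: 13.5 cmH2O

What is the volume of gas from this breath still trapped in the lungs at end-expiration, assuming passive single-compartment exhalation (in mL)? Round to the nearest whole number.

178

Flow: 57 L/min ÷ 60 = 0.95 L/s.
Vt = flow × Ti = 0.95 L/s × 0.61 s × 1000 mL/L = 579.5 mL.
R = (PIP − Pplat)/V̇ = (13.5 − 11.0) / 0.95 = 2.5/0.95 = 2.632 cmH2O·s/L.
C = Vt/(Pplat − PEEP) = 579.5 / (11.0 − 2) = 579.5/9.0 = 64.389 mL/cmH2O.
τ = R × C = 2.632 × 0.06439 L/cmH2O = 0.1695 s.
Fraction remaining = e^(−Te/τ) = e^(−0.20/0.1695) = 0.3073.
Trapped volume = 579.5 × 0.3073 = 178.08 mL.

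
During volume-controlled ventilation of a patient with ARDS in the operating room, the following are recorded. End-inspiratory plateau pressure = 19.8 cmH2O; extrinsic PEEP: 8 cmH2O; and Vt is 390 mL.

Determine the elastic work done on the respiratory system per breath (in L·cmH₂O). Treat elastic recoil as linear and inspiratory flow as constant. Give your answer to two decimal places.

2.30

Elastic work ≈ ½ × (Pplat − PEEP) × Vt = 0.5 × (19.8 − 8) × 0.390 L = 0.5 × 11.8 × 0.390 = 2.301 L·cmH2O.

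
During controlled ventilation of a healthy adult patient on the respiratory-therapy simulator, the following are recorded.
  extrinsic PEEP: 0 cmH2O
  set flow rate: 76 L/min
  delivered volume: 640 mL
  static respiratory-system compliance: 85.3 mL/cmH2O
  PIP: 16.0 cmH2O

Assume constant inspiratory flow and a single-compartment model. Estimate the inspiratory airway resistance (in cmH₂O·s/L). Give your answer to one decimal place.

6.7

Flow: 76 L/min ÷ 60 = 1.2667 L/s.
Equation of motion (constant flow): PIP = Vt/C + R·V̇ + PEEP.
R·V̇ = PIP − Vt/C − PEEP = 16.0 − 640/85.3 − 0 = 16.0 − 7.503 − 0 = 8.497 cmH2O.
R = 8.497 / 1.2667 = 6.708 cmH2O·s/L.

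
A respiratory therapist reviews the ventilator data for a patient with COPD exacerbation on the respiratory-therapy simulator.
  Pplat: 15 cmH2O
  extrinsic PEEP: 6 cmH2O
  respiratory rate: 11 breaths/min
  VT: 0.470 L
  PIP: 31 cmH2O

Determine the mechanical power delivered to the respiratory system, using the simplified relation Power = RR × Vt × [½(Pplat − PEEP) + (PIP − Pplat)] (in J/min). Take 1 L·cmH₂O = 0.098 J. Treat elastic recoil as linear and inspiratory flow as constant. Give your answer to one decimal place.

Per-breath work = Vt × [½(Pplat−PEEP) + (PIP−Pplat)] = 0.470 × [0.5×9.0 + 16.0] = 0.470 × 20.5 = 9.635 L·cmH2O.
Power = 11 × 9.635 = 105.99 L·cmH2O/min.
× 0.098 J/(L·cmH2O) → 10.387 J/min.

10.4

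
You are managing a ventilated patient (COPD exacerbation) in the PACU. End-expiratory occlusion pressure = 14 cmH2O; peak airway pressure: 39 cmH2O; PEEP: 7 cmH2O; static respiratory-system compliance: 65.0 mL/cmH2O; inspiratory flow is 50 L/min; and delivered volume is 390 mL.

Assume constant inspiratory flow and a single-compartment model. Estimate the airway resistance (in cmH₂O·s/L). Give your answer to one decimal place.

22.8

Flow: 50 L/min ÷ 60 = 0.8333 L/s.
Total PEEP = 14 cmH2O (set 7 + intrinsic 7); this is the baseline alveolar pressure.
Equation of motion (constant flow): PIP = Vt/C + R·V̇ + PEEP.
R·V̇ = PIP − Vt/C − PEEP = 39 − 390/65.0 − 14 = 39 − 6.0 − 14 = 19.0 cmH2O.
R = 19.0 / 0.8333 = 22.801 cmH2O·s/L.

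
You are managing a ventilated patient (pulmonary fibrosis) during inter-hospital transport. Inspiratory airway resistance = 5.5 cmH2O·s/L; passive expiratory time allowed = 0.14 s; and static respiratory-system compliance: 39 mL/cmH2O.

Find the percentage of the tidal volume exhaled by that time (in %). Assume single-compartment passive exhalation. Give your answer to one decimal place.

τ = R × C = 5.5 × 39 mL/cmH2O = 5.5 × 0.039 L/cmH2O = 0.2145 s.
Passive exhalation: V(t)/V₀ = e^(−t/τ) = e^(−0.14/0.2145) = 0.5206.
Fraction exhaled = 1 − 0.5206 = 0.4794 → 47.94%.

47.9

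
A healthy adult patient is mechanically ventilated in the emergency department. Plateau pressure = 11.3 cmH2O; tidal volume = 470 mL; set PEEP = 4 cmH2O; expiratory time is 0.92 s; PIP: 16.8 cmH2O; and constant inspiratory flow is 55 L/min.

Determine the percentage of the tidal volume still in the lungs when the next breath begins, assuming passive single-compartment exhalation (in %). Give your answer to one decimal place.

Flow: 55 L/min ÷ 60 = 0.9167 L/s.
R = (PIP − Pplat)/V̇ = (16.8 − 11.3) / 0.9167 = 5.5/0.9167 = 6.0 cmH2O·s/L.
C = Vt/(Pplat − PEEP) = 470.0 / (11.3 − 4) = 470.0/7.3 = 64.384 mL/cmH2O.
τ = R × C = 6.0 × 0.06438 L/cmH2O = 0.3863 s.
Fraction remaining at end-expiration = e^(−Te/τ) = e^(−0.92/0.3863) = 0.09241 → 9.241%.

9.2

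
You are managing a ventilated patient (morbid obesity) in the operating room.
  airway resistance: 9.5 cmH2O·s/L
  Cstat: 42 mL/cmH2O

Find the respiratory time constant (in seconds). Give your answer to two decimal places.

τ = R × C = 9.5 × 42 mL/cmH2O = 9.5 × 0.042 L/cmH2O = 0.399 s.

0.40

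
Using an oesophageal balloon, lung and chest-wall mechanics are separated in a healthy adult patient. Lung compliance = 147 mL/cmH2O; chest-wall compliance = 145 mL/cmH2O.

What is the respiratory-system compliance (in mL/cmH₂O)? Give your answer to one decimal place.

Lung and chest wall are elastances in series: 1/Crs = 1/CL + 1/Ccw.
1/Crs = 1/147 + 1/145 = 0.0137.
Crs = 72.993 mL/cmH2O.

73.0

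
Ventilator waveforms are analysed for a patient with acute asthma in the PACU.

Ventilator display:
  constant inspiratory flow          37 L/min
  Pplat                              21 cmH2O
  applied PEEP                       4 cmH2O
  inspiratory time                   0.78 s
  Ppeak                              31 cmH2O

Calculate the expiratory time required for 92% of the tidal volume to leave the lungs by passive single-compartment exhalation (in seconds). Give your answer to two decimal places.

Flow: 37 L/min ÷ 60 = 0.6167 L/s.
Vt = flow × Ti = 0.6167 L/s × 0.78 s × 1000 mL/L = 481.03 mL.
R = (PIP − Pplat)/V̇ = (31 − 21) / 0.6167 = 10.0/0.6167 = 16.215 cmH2O·s/L.
C = Vt/(Pplat − PEEP) = 481.03 / (21 − 4) = 481.03/17.0 = 28.296 mL/cmH2O.
τ = R × C = 16.215 × 0.0283 L/cmH2O = 0.4589 s.
t = −τ·ln(1 − 0.92) = −0.4589·ln(0.08) = 1.159 s.

1.16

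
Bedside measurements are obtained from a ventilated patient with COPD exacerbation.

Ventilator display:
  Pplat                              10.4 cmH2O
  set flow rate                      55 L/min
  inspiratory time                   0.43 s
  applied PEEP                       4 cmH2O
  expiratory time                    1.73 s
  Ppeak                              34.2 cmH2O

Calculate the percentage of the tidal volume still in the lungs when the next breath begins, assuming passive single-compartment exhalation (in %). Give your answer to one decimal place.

Flow: 55 L/min ÷ 60 = 0.9167 L/s.
Vt = flow × Ti = 0.9167 L/s × 0.43 s × 1000 mL/L = 394.18 mL.
R = (PIP − Pplat)/V̇ = (34.2 − 10.4) / 0.9167 = 23.8/0.9167 = 25.963 cmH2O·s/L.
C = Vt/(Pplat − PEEP) = 394.18 / (10.4 − 4) = 394.18/6.4 = 61.591 mL/cmH2O.
τ = R × C = 25.963 × 0.06159 L/cmH2O = 1.599 s.
Fraction remaining at end-expiration = e^(−Te/τ) = e^(−1.73/1.599) = 0.3389 → 33.89%.

33.9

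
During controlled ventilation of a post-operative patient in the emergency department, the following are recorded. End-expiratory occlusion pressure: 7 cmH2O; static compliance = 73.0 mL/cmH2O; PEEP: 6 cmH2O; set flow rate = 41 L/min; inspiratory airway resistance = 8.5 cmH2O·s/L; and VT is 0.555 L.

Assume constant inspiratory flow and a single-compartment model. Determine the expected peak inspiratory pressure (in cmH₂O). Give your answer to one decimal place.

20.4

Flow: 41 L/min ÷ 60 = 0.6833 L/s.
Total PEEP = 7 cmH2O (set 6 + intrinsic 1); this is the baseline alveolar pressure.
Equation of motion (constant flow): PIP = Vt/C + R·V̇ + PEEP.
PIP = 555/73.0 + 8.5×0.6833 + 7 = 7.603 + 5.808 + 7 = 20.411 cmH2O.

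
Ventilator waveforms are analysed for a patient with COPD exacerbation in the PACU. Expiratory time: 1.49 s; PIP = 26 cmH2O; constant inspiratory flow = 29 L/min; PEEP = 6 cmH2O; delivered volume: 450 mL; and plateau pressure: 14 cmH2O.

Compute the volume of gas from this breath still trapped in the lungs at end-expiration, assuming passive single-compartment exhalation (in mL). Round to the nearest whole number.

155

Flow: 29 L/min ÷ 60 = 0.4833 L/s.
R = (PIP − Pplat)/V̇ = (26 − 14) / 0.4833 = 12.0/0.4833 = 24.829 cmH2O·s/L.
C = Vt/(Pplat − PEEP) = 450.0 / (14 − 6) = 450.0/8.0 = 56.25 mL/cmH2O.
τ = R × C = 24.829 × 0.05625 L/cmH2O = 1.397 s.
Fraction remaining = e^(−Te/τ) = e^(−1.49/1.397) = 0.3442.
Trapped volume = 450.0 × 0.3442 = 154.89 mL.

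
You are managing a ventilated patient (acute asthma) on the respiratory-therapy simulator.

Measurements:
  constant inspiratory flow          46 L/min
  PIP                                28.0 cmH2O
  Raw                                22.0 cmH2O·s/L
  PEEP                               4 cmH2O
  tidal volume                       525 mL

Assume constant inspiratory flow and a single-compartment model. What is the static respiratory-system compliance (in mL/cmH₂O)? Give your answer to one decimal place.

73.6

Flow: 46 L/min ÷ 60 = 0.7667 L/s.
Equation of motion (constant flow): PIP = Vt/C + R·V̇ + PEEP.
Vt/C = PIP − R·V̇ − PEEP = 28.0 − 22.0×0.7667 − 4 = 28.0 − 16.867 − 4 = 7.133 cmH2O.
C = Vt / 7.133 = 525 / 7.133 = 73.602 mL/cmH2O.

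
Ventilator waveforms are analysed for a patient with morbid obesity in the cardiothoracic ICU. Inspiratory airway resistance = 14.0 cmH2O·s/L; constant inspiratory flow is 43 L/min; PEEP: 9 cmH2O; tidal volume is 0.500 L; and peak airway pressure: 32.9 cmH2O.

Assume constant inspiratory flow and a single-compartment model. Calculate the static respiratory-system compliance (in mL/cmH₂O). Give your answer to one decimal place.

Flow: 43 L/min ÷ 60 = 0.7167 L/s.
Equation of motion (constant flow): PIP = Vt/C + R·V̇ + PEEP.
Vt/C = PIP − R·V̇ − PEEP = 32.9 − 14.0×0.7167 − 9 = 32.9 − 10.034 − 9 = 13.866 cmH2O.
C = Vt / 13.866 = 500 / 13.866 = 36.059 mL/cmH2O.

36.1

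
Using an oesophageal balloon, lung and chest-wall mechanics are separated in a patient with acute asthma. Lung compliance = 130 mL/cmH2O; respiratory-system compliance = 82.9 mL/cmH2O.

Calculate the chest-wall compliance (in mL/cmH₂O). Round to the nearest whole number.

1/Ccw = 1/Crs − 1/CL.
1/Ccw = 1/82.9 − 1/130 = 0.00437.
Ccw = 228.83 mL/cmH2O.

229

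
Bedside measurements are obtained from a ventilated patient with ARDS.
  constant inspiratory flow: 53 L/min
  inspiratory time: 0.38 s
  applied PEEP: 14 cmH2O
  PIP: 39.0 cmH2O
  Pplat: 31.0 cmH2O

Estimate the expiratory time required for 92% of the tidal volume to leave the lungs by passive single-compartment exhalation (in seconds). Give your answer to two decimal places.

0.45

Flow: 53 L/min ÷ 60 = 0.8833 L/s.
Vt = flow × Ti = 0.8833 L/s × 0.38 s × 1000 mL/L = 335.65 mL.
R = (PIP − Pplat)/V̇ = (39.0 − 31.0) / 0.8833 = 8.0/0.8833 = 9.057 cmH2O·s/L.
C = Vt/(Pplat − PEEP) = 335.65 / (31.0 − 14) = 335.65/17.0 = 19.744 mL/cmH2O.
τ = R × C = 9.057 × 0.01974 L/cmH2O = 0.1788 s.
t = −τ·ln(1 − 0.92) = −0.1788·ln(0.08) = 0.4516 s.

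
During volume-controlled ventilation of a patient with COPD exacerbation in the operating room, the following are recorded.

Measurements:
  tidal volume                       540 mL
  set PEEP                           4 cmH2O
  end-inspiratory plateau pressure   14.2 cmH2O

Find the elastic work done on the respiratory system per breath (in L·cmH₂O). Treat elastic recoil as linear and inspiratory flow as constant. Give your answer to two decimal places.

2.75

Elastic work ≈ ½ × (Pplat − PEEP) × Vt = 0.5 × (14.2 − 4) × 0.540 L = 0.5 × 10.2 × 0.540 = 2.754 L·cmH2O.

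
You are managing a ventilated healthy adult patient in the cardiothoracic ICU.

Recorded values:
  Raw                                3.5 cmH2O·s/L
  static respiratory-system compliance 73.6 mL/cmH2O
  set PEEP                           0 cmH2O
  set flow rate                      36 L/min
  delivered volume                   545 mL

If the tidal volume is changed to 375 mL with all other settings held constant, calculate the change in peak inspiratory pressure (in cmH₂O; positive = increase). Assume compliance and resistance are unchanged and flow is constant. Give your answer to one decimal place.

-2.3

PIP = Vt/C + R·V̇ + PEEP (constant-flow equation of motion).
Only the elastic term changes: ΔPIP = ΔVt / C = (375 − 545) / 73.6 = -2.31 cmH2O.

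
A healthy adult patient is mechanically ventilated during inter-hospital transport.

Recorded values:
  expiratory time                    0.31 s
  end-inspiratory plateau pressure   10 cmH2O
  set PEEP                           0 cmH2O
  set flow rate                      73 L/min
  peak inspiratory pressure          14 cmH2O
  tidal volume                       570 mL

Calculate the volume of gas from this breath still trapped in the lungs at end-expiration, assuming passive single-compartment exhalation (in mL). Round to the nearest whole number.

Flow: 73 L/min ÷ 60 = 1.2167 L/s.
R = (PIP − Pplat)/V̇ = (14 − 10) / 1.2167 = 4.0/1.2167 = 3.288 cmH2O·s/L.
C = Vt/(Pplat − PEEP) = 570.0 / (10 − 0) = 570.0/10.0 = 57.0 mL/cmH2O.
τ = R × C = 3.288 × 0.057 L/cmH2O = 0.1874 s.
Fraction remaining = e^(−Te/τ) = e^(−0.31/0.1874) = 0.1912.
Trapped volume = 570.0 × 0.1912 = 108.98 mL.

109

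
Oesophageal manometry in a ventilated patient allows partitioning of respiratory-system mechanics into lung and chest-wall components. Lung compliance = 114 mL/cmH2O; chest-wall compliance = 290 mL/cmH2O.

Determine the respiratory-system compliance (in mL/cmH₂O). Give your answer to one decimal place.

81.8

Lung and chest wall are elastances in series: 1/Crs = 1/CL + 1/Ccw.
1/Crs = 1/114 + 1/290 = 0.01222.
Crs = 81.833 mL/cmH2O.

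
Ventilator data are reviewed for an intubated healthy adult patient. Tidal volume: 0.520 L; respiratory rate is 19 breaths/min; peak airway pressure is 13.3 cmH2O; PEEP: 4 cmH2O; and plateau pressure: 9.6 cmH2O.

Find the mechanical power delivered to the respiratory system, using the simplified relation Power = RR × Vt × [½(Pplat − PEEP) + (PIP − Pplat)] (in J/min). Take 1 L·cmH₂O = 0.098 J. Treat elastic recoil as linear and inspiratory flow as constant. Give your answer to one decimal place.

6.3

Per-breath work = Vt × [½(Pplat−PEEP) + (PIP−Pplat)] = 0.520 × [0.5×5.6 + 3.7] = 0.520 × 6.5 = 3.38 L·cmH2O.
Power = 19 × 3.38 = 64.22 L·cmH2O/min.
× 0.098 J/(L·cmH2O) → 6.294 J/min.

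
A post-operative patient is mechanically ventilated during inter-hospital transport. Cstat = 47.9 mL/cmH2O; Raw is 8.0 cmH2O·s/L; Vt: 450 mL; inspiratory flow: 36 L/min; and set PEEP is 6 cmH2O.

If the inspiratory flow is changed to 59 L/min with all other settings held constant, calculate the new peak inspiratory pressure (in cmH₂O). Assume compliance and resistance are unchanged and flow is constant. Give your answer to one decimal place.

23.3

Flow: 36 L/min ÷ 60 = 0.6 L/s.
New flow: 59 L/min ÷ 60 = 0.9833 L/s.
PIP = Vt/C + R·V̇ + PEEP (constant-flow equation of motion).
Only the resistive term changes: ΔPIP = R × ΔV̇ = 8.0 × (0.9833 − 0.6) = 8.0 × 0.3833 = 3.066 cmH2O.
Original PIP = 450/47.9 + 8.0×0.6 + 6 = 20.195 cmH2O; new PIP = 20.195 + (3.066) = 23.261 cmH2O.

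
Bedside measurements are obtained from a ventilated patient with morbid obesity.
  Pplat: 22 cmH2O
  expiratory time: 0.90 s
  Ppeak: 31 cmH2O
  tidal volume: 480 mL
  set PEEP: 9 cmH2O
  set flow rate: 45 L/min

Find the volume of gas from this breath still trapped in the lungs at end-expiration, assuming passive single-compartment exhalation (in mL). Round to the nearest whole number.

Flow: 45 L/min ÷ 60 = 0.75 L/s.
R = (PIP − Pplat)/V̇ = (31 − 22) / 0.75 = 9.0/0.75 = 12.0 cmH2O·s/L.
C = Vt/(Pplat − PEEP) = 480.0 / (22 − 9) = 480.0/13.0 = 36.923 mL/cmH2O.
τ = R × C = 12.0 × 0.03692 L/cmH2O = 0.443 s.
Fraction remaining = e^(−Te/τ) = e^(−0.90/0.443) = 0.1311.
Trapped volume = 480.0 × 0.1311 = 62.928 mL.

63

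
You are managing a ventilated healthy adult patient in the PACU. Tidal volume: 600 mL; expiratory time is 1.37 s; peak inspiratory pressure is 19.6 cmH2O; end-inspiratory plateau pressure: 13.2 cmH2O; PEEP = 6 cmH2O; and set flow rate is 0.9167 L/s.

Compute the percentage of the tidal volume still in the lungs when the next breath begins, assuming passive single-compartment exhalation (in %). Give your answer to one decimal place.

9.5

R = (PIP − Pplat)/V̇ = (19.6 − 13.2) / 0.9167 = 6.4/0.9167 = 6.982 cmH2O·s/L.
C = Vt/(Pplat − PEEP) = 600.0 / (13.2 − 6) = 600.0/7.2 = 83.333 mL/cmH2O.
τ = R × C = 6.982 × 0.08333 L/cmH2O = 0.5818 s.
Fraction remaining at end-expiration = e^(−Te/τ) = e^(−1.37/0.5818) = 0.09492 → 9.492%.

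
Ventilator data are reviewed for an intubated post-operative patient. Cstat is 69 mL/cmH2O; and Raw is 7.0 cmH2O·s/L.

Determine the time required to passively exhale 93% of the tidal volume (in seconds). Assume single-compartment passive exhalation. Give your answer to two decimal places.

τ = R × C = 7.0 × 69 mL/cmH2O = 7.0 × 0.069 L/cmH2O = 0.483 s.
Exhaled fraction f = 1 − e^(−t/τ) → t = −τ·ln(1 − f) = −0.483·ln(0.07) = 1.284 s.

1.28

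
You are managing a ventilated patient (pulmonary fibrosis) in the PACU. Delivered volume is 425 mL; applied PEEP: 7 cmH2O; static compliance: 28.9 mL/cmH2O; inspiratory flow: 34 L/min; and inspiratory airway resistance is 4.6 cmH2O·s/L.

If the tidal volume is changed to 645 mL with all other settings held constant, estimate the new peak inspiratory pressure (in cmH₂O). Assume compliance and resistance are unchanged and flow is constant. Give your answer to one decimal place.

Flow: 34 L/min ÷ 60 = 0.5667 L/s.
PIP = Vt/C + R·V̇ + PEEP (constant-flow equation of motion).
Only the elastic term changes: ΔPIP = ΔVt / C = (645 − 425) / 28.9 = 7.612 cmH2O.
Original PIP = 425/28.9 + 4.6×0.5667 + 7 = 24.313 cmH2O; new PIP = 24.313 + (7.612) = 31.925 cmH2O.

31.9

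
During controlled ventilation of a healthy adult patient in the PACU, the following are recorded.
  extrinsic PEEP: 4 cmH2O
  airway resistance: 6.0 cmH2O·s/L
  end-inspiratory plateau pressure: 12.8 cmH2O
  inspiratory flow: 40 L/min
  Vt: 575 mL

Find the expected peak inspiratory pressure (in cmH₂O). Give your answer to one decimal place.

16.8

Flow: 40 L/min ÷ 60 = 0.6667 L/s.
PIP = Pplat + Raw × flow = 12.8 + 6.0 × 0.6667 = 12.8 + 4.0 = 16.8 cmH2O.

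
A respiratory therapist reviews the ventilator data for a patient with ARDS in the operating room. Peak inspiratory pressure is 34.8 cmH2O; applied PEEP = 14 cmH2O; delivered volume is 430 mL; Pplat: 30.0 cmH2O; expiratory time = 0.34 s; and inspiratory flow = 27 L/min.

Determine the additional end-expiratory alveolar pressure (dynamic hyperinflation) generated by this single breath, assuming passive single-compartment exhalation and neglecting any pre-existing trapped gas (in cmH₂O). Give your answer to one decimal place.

4.9

Flow: 27 L/min ÷ 60 = 0.45 L/s.
R = (PIP − Pplat)/V̇ = (34.8 − 30.0) / 0.45 = 4.8/0.45 = 10.667 cmH2O·s/L.
C = Vt/(Pplat − PEEP) = 430.0 / (30.0 − 14) = 430.0/16.0 = 26.875 mL/cmH2O.
τ = R × C = 10.667 × 0.02688 L/cmH2O = 0.2867 s.
Fraction remaining = e^(−Te/τ) = e^(−0.34/0.2867) = 0.3055; trapped volume = 430.0 × 0.3055 = 131.37 mL.
Additional alveolar pressure from trapping ≈ V_trapped / C = 131.37 / 26.875 = 4.888 cmH2O.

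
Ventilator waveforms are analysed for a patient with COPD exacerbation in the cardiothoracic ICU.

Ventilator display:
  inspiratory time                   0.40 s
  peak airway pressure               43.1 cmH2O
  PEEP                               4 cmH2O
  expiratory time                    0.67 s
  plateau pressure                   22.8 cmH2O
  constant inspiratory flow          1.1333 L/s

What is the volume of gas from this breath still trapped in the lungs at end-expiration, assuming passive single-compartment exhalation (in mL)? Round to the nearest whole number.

Vt = flow × Ti = 1.1333 L/s × 0.40 s × 1000 mL/L = 453.32 mL.
R = (PIP − Pplat)/V̇ = (43.1 − 22.8) / 1.1333 = 20.3/1.1333 = 17.912 cmH2O·s/L.
C = Vt/(Pplat − PEEP) = 453.32 / (22.8 − 4) = 453.32/18.8 = 24.113 mL/cmH2O.
τ = R × C = 17.912 × 0.02411 L/cmH2O = 0.4319 s.
Fraction remaining = e^(−Te/τ) = e^(−0.67/0.4319) = 0.212.
Trapped volume = 453.32 × 0.212 = 96.104 mL.

96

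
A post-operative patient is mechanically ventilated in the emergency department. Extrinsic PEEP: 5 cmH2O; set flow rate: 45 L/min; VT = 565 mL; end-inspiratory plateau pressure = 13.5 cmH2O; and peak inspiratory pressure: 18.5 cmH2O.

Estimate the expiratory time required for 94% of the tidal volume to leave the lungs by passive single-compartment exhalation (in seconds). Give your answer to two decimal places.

Flow: 45 L/min ÷ 60 = 0.75 L/s.
R = (PIP − Pplat)/V̇ = (18.5 − 13.5) / 0.75 = 5.0/0.75 = 6.667 cmH2O·s/L.
C = Vt/(Pplat − PEEP) = 565.0 / (13.5 − 5) = 565.0/8.5 = 66.471 mL/cmH2O.
τ = R × C = 6.667 × 0.06647 L/cmH2O = 0.4432 s.
t = −τ·ln(1 − 0.94) = −0.4432·ln(0.06) = 1.247 s.

1.25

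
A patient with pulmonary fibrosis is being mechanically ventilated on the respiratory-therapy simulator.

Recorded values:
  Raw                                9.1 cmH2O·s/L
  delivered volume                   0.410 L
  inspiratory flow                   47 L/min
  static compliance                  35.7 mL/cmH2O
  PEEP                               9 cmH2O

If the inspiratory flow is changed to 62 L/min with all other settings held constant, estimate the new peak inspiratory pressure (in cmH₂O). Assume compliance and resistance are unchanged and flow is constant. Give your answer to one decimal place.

Flow: 47 L/min ÷ 60 = 0.7833 L/s.
New flow: 62 L/min ÷ 60 = 1.0333 L/s.
PIP = Vt/C + R·V̇ + PEEP (constant-flow equation of motion).
Only the resistive term changes: ΔPIP = R × ΔV̇ = 9.1 × (1.0333 − 0.7833) = 9.1 × 0.25 = 2.275 cmH2O.
Original PIP = 410/35.7 + 9.1×0.7833 + 9 = 27.613 cmH2O; new PIP = 27.613 + (2.275) = 29.888 cmH2O.

29.9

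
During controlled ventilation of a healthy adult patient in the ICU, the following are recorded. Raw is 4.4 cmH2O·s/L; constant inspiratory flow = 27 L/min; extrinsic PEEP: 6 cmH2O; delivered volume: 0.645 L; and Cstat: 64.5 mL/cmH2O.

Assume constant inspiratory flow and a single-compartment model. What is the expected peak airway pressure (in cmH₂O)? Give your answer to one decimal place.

18.0

Flow: 27 L/min ÷ 60 = 0.45 L/s.
Equation of motion (constant flow): PIP = Vt/C + R·V̇ + PEEP.
PIP = 645/64.5 + 4.4×0.45 + 6 = 10.0 + 1.98 + 6 = 17.98 cmH2O.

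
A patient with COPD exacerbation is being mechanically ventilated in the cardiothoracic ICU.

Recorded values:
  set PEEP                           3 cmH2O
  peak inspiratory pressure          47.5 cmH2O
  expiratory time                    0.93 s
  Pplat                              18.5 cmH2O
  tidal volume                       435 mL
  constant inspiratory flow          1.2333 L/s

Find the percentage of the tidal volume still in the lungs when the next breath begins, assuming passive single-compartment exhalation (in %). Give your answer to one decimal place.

24.4

R = (PIP − Pplat)/V̇ = (47.5 − 18.5) / 1.2333 = 29.0/1.2333 = 23.514 cmH2O·s/L.
C = Vt/(Pplat − PEEP) = 435.0 / (18.5 − 3) = 435.0/15.5 = 28.065 mL/cmH2O.
τ = R × C = 23.514 × 0.02807 L/cmH2O = 0.66 s.
Fraction remaining at end-expiration = e^(−Te/τ) = e^(−0.93/0.66) = 0.2444 → 24.44%.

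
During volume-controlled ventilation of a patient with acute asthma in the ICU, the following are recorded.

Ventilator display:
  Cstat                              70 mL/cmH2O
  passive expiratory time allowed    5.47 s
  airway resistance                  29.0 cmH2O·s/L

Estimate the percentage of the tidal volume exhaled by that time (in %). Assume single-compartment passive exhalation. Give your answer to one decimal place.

93.2

τ = R × C = 29.0 × 70 mL/cmH2O = 29.0 × 0.070 L/cmH2O = 2.03 s.
Passive exhalation: V(t)/V₀ = e^(−t/τ) = e^(−5.47/2.03) = 0.06757.
Fraction exhaled = 1 − 0.06757 = 0.9324 → 93.24%.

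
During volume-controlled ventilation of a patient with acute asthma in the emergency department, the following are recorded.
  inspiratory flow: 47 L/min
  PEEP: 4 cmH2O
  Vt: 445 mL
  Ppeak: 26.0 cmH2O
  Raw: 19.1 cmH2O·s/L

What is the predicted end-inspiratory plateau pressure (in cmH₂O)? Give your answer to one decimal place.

11.0

Flow: 47 L/min ÷ 60 = 0.7833 L/s.
Pplat = PIP − Raw × flow = 26.0 − 19.1 × 0.7833 = 26.0 − 14.961 = 11.039 cmH2O.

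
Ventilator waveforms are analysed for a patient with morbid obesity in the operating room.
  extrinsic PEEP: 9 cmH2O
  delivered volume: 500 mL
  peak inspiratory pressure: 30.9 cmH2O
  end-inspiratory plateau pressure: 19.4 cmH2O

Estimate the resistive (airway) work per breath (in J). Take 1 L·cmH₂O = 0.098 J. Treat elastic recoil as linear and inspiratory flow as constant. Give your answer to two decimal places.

0.56

With constant inspiratory flow the resistive pressure is constant at PIP − Pplat = 30.9 − 19.4 = 11.5 cmH2O, so resistive work = 11.5 × 0.500 = 5.75 L·cmH2O.
× 0.098 J/(L·cmH2O) → 0.5635 J.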